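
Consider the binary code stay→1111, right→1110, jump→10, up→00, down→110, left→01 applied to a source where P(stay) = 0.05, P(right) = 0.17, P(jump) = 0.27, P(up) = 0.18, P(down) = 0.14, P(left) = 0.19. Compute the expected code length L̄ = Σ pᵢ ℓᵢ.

L̄ = Σ pᵢ·ℓᵢ = 0.05·4 + 0.17·4 + 0.27·2 + 0.18·2 + 0.14·3 + 0.19·2 = 2.58 bits/symbol.

2.58 bits/symbol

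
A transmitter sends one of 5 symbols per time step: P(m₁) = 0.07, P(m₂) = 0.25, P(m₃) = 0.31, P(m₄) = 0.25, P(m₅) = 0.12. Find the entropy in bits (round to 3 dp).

H = −Σ pᵢ log₂ pᵢ.
−0.07·log₂(0.07) = 0.2686
−0.25·log₂(0.25) = 0.5000
−0.31·log₂(0.31) = 0.5238
−0.25·log₂(0.25) = 0.5000
−0.12·log₂(0.12) = 0.3671
Sum ≈ 2.1594 → 2.159 bits.

2.159 bits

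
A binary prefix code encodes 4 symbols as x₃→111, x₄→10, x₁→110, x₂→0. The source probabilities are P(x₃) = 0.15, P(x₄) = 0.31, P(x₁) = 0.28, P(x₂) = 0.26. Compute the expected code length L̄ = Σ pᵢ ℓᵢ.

2.17 bits/symbol

L̄ = Σ pᵢ·ℓᵢ = 0.15·3 + 0.31·2 + 0.28·3 + 0.26·1 = 2.17 bits/symbol.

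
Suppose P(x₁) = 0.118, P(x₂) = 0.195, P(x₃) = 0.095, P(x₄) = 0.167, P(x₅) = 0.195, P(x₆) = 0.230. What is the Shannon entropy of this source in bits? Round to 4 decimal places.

H = −Σ pᵢ log₂ pᵢ.
−0.118·log₂(0.118) = 0.3638
−0.195·log₂(0.195) = 0.4599
−0.095·log₂(0.095) = 0.3226
−0.167·log₂(0.167) = 0.4312
−0.195·log₂(0.195) = 0.4599
−0.230·log₂(0.230) = 0.4877
Sum ≈ 2.5251 → 2.5251 bits.

2.5251 bits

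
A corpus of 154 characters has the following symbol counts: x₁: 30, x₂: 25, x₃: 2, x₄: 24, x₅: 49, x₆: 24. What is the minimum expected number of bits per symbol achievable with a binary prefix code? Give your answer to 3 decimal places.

2.487 bits/symbol

Probabilities are the counts divided by 154.
Repeatedly combine the two least-probable nodes; the expected code length is the sum of the merged weights.
merge 1/77 + 12/77 → 13/77
merge 12/77 + 25/154 → 7/22
merge 13/77 + 15/77 → 4/11
merge 7/22 + 7/22 → 7/11
merge 4/11 + 7/11 → 1
L = 13/77 + 7/22 + 4/11 + 7/11 + 1 = 383/154 ≈ 2.487 bits/symbol.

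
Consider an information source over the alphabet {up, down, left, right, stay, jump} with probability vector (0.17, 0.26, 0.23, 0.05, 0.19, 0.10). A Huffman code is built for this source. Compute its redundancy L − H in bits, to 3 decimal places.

0.039 bits

Entropy H = −Σ p log₂ p ≈ 2.4311 bits.
Huffman merges: 1/20+1/10→3/20; 3/20+17/100→8/25; 19/100+23/100→21/50; 13/50+8/25→29/50; 21/50+29/50→1. L = 247/100 ≈ 2.4700.
L − H = 2.4700 − 2.4311 = 0.039 bits.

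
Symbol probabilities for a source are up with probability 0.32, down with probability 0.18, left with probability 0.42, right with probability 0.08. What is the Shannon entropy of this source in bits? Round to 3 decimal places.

H = −Σ pᵢ log₂ pᵢ.
−0.32·log₂(0.32) = 0.5260
−0.18·log₂(0.18) = 0.4453
−0.42·log₂(0.42) = 0.5256
−0.08·log₂(0.08) = 0.2915
Sum ≈ 1.7885 → 1.788 bits.

1.788 bits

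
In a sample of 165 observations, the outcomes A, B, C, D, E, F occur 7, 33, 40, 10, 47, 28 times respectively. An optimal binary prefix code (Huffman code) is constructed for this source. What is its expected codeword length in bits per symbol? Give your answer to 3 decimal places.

Probabilities are the counts divided by 165.
Repeatedly combine the two least-probable nodes; the expected code length is the sum of the merged weights.
merge 7/165 + 2/33 → 17/165
merge 17/165 + 28/165 → 3/11
merge 1/5 + 8/33 → 73/165
merge 3/11 + 47/165 → 92/165
merge 73/165 + 92/165 → 1
L = 17/165 + 3/11 + 73/165 + 92/165 + 1 = 392/165 ≈ 2.376 bits/symbol.

2.376 bits/symbol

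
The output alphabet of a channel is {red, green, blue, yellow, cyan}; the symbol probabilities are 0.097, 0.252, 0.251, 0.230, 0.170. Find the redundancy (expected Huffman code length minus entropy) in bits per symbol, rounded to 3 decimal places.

0.017 bits

Entropy H = −Σ p log₂ p ≈ 2.2504 bits.
Huffman merges: 97/1000+17/100→267/1000; 23/100+251/1000→481/1000; 63/250+267/1000→519/1000; 481/1000+519/1000→1. L = 2267/1000 ≈ 2.2670.
L − H = 2.2670 − 2.2504 = 0.017 bits.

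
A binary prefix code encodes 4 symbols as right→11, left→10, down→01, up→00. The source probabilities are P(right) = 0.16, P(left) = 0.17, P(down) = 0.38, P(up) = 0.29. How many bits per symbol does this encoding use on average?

2 bits/symbol

L̄ = Σ pᵢ·ℓᵢ = 0.16·2 + 0.17·2 + 0.38·2 + 0.29·2 = 2 bits/symbol.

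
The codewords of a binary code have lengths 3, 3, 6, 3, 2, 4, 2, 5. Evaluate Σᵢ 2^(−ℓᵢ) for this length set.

0.984375

With common denominator 2^6 = 64: Σ 2^(−ℓᵢ) = 8/64 + 8/64 + 1/64 + 8/64 + 16/64 + 4/64 + 16/64 + 2/64 = 63/64 = 0.984375.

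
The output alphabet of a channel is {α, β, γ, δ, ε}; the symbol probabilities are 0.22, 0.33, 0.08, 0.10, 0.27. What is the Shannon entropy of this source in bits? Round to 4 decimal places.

2.1421 bits

H = −Σ pᵢ log₂ pᵢ.
−0.22·log₂(0.22) = 0.4806
−0.33·log₂(0.33) = 0.5278
−0.08·log₂(0.08) = 0.2915
−0.10·log₂(0.10) = 0.3322
−0.27·log₂(0.27) = 0.5100
Sum ≈ 2.1421 → 2.1421 bits.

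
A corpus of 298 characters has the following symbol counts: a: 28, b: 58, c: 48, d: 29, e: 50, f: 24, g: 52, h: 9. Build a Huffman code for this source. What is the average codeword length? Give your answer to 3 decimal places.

2.916 bits/symbol

Probabilities are the counts divided by 298.
Repeatedly combine the two least-probable nodes; the expected code length is the sum of the merged weights.
merge 9/298 + 12/149 → 33/298
merge 14/149 + 29/298 → 57/298
merge 33/298 + 24/149 → 81/298
merge 25/149 + 26/149 → 51/149
merge 57/298 + 29/149 → 115/298
merge 81/298 + 51/149 → 183/298
merge 115/298 + 183/298 → 1
L = 33/298 + 57/298 + 81/298 + 51/149 + 115/298 + 183/298 + 1 = 869/298 ≈ 2.916 bits/symbol.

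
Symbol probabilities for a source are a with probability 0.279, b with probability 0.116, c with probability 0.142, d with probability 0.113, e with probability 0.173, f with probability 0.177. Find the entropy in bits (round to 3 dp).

H = −Σ pᵢ log₂ pᵢ.
−0.279·log₂(0.279) = 0.5138
−0.116·log₂(0.116) = 0.3605
−0.142·log₂(0.142) = 0.3999
−0.113·log₂(0.113) = 0.3555
−0.173·log₂(0.173) = 0.4379
−0.177·log₂(0.177) = 0.4422
Sum ≈ 2.5097 → 2.510 bits.

2.510 bits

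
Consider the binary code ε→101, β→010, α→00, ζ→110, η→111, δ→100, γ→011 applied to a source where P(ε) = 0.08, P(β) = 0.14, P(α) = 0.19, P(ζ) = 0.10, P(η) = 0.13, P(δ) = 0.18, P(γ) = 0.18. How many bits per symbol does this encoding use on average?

L̄ = Σ pᵢ·ℓᵢ = 0.08·3 + 0.14·3 + 0.19·2 + 0.10·3 + 0.13·3 + 0.18·3 + 0.18·3 = 2.81 bits/symbol.

2.81 bits/symbol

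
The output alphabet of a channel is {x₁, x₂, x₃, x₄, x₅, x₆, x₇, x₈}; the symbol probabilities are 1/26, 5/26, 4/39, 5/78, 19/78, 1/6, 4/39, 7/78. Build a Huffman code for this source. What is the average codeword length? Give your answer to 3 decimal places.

2.859 bits/symbol

Repeatedly combine the two least-probable nodes; the expected code length is the sum of the merged weights.
merge 1/26 + 5/78 → 4/39
merge 7/78 + 4/39 → 5/26
merge 4/39 + 4/39 → 8/39
merge 1/6 + 5/26 → 14/39
merge 5/26 + 8/39 → 31/78
merge 19/78 + 14/39 → 47/78
merge 31/78 + 47/78 → 1
L = 4/39 + 5/26 + 8/39 + 14/39 + 31/78 + 47/78 + 1 = 223/78 ≈ 2.859 bits/symbol.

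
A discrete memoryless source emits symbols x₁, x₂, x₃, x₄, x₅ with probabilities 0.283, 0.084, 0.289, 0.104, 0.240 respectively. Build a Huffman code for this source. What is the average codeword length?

Repeatedly combine the two least-probable nodes; the expected code length is the sum of the merged weights.
merge 21/250 + 13/125 → 47/250
merge 47/250 + 6/25 → 107/250
merge 283/1000 + 289/1000 → 143/250
merge 107/250 + 143/250 → 1
L = 47/250 + 107/250 + 143/250 + 1 = 547/250 = 2.188 bits/symbol.

2.188 bits/symbol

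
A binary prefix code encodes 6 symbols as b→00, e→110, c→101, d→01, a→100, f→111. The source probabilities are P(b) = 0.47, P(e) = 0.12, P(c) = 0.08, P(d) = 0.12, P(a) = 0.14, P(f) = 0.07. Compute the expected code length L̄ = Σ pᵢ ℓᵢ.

L̄ = Σ pᵢ·ℓᵢ = 0.47·2 + 0.12·3 + 0.08·3 + 0.12·2 + 0.14·3 + 0.07·3 = 2.41 bits/symbol.

2.41 bits/symbol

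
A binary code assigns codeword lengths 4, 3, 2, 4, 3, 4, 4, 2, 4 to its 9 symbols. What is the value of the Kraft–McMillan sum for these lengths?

With common denominator 2^4 = 16: Σ 2^(−ℓᵢ) = 1/16 + 2/16 + 4/16 + 1/16 + 2/16 + 1/16 + 1/16 + 4/16 + 1/16 = 17/16 = 1.0625.

1.0625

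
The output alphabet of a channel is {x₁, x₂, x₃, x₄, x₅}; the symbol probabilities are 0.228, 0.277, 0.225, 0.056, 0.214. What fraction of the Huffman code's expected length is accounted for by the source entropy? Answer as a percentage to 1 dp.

Entropy H = −Σ p log₂ p ≈ 2.1924 bits.
Huffman merges: 7/125+107/500→27/100; 9/40+57/250→453/1000; 27/100+277/1000→547/1000; 453/1000+547/1000→1. L = 227/100 ≈ 2.2700.
Efficiency = H/L = 2.1924/2.2700 = 96.6%.

96.6%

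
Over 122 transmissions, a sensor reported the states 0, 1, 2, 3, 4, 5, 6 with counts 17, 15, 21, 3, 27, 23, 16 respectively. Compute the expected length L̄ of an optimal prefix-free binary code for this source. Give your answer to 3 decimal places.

Probabilities are the counts divided by 122.
Repeatedly combine the two least-probable nodes; the expected code length is the sum of the merged weights.
merge 3/122 + 15/122 → 9/61
merge 8/61 + 17/122 → 33/122
merge 9/61 + 21/122 → 39/122
merge 23/122 + 27/122 → 25/61
merge 33/122 + 39/122 → 36/61
merge 25/61 + 36/61 → 1
L = 9/61 + 33/122 + 39/122 + 25/61 + 36/61 + 1 = 167/61 ≈ 2.738 bits/symbol.

2.738 bits/symbol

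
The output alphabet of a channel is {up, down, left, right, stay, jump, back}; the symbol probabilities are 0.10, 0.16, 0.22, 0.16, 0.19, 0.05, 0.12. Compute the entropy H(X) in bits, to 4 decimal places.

H = −Σ pᵢ log₂ pᵢ.
−0.10·log₂(0.10) = 0.3322
−0.16·log₂(0.16) = 0.4230
−0.22·log₂(0.22) = 0.4806
−0.16·log₂(0.16) = 0.4230
−0.19·log₂(0.19) = 0.4552
−0.05·log₂(0.05) = 0.2161
−0.12·log₂(0.12) = 0.3671
Sum ≈ 2.6972 → 2.6972 bits.

2.6972 bits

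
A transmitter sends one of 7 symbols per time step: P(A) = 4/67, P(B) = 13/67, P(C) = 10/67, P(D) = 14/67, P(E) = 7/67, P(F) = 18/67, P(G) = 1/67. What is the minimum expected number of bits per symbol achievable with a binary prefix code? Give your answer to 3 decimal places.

2.582 bits/symbol

Repeatedly combine the two least-probable nodes; the expected code length is the sum of the merged weights.
merge 1/67 + 4/67 → 5/67
merge 5/67 + 7/67 → 12/67
merge 10/67 + 12/67 → 22/67
merge 13/67 + 14/67 → 27/67
merge 18/67 + 22/67 → 40/67
merge 27/67 + 40/67 → 1
L = 5/67 + 12/67 + 22/67 + 27/67 + 40/67 + 1 = 173/67 ≈ 2.582 bits/symbol.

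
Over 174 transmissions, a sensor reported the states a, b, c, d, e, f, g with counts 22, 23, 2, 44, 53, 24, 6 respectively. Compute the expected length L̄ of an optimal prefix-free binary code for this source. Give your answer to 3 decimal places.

2.489 bits/symbol

Probabilities are the counts divided by 174.
Repeatedly combine the two least-probable nodes; the expected code length is the sum of the merged weights.
merge 1/87 + 1/29 → 4/87
merge 4/87 + 11/87 → 5/29
merge 23/174 + 4/29 → 47/174
merge 5/29 + 22/87 → 37/87
merge 47/174 + 53/174 → 50/87
merge 37/87 + 50/87 → 1
L = 4/87 + 5/29 + 47/174 + 37/87 + 50/87 + 1 = 433/174 ≈ 2.489 bits/symbol.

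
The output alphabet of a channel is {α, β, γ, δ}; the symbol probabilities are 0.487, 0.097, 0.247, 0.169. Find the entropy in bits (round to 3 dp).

H = −Σ pᵢ log₂ pᵢ.
−0.487·log₂(0.487) = 0.5055
−0.097·log₂(0.097) = 0.3265
−0.247·log₂(0.247) = 0.4983
−0.169·log₂(0.169) = 0.4335
Sum ≈ 1.7638 → 1.764 bits.

1.764 bits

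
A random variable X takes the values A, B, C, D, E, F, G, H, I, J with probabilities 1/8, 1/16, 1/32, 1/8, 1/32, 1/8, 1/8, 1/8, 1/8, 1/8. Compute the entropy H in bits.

3.1875 bits

Each probability is a power of 1/2, so log₂(1/p) is an integer.
H = Σ p·log₂(1/p) = 1/8·3 + 1/16·4 + 1/32·5 + 1/8·3 + 1/32·5 + 1/8·3 + 1/8·3 + 1/8·3 + 1/8·3 + 1/8·3 = 3.1875 bits.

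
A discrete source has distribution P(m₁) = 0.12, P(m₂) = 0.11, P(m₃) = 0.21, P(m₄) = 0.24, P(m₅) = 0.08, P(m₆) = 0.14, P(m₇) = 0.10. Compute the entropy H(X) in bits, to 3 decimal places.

H = −Σ pᵢ log₂ pᵢ.
−0.12·log₂(0.12) = 0.3671
−0.11·log₂(0.11) = 0.3503
−0.21·log₂(0.21) = 0.4728
−0.24·log₂(0.24) = 0.4941
−0.08·log₂(0.08) = 0.2915
−0.14·log₂(0.14) = 0.3971
−0.10·log₂(0.10) = 0.3322
Sum ≈ 2.7051 → 2.705 bits.

2.705 bits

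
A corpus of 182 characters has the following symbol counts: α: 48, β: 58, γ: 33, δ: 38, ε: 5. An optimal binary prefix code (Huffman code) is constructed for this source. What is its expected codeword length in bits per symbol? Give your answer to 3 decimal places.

Probabilities are the counts divided by 182.
Repeatedly combine the two least-probable nodes; the expected code length is the sum of the merged weights.
merge 5/182 + 33/182 → 19/91
merge 19/91 + 19/91 → 38/91
merge 24/91 + 29/91 → 53/91
merge 38/91 + 53/91 → 1
L = 19/91 + 38/91 + 53/91 + 1 = 201/91 ≈ 2.209 bits/symbol.

2.209 bits/symbol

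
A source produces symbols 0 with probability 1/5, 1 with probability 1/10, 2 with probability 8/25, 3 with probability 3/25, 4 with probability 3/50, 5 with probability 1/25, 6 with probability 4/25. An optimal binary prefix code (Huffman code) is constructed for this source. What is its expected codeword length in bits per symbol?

2.58 bits/symbol

Repeatedly combine the two least-probable nodes; the expected code length is the sum of the merged weights.
merge 1/25 + 3/50 → 1/10
merge 1/10 + 1/10 → 1/5
merge 3/25 + 4/25 → 7/25
merge 1/5 + 1/5 → 2/5
merge 7/25 + 8/25 → 3/5
merge 2/5 + 3/5 → 1
L = 1/10 + 1/5 + 7/25 + 2/5 + 3/5 + 1 = 129/50 = 2.58 bits/symbol.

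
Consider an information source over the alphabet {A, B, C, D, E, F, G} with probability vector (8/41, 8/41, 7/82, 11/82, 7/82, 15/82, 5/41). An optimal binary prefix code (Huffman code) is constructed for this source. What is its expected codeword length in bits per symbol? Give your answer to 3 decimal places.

2.780 bits/symbol

Repeatedly combine the two least-probable nodes; the expected code length is the sum of the merged weights.
merge 7/82 + 7/82 → 7/41
merge 5/41 + 11/82 → 21/82
merge 7/41 + 15/82 → 29/82
merge 8/41 + 8/41 → 16/41
merge 21/82 + 29/82 → 25/41
merge 16/41 + 25/41 → 1
L = 7/41 + 21/82 + 29/82 + 16/41 + 25/41 + 1 = 114/41 ≈ 2.780 bits/symbol.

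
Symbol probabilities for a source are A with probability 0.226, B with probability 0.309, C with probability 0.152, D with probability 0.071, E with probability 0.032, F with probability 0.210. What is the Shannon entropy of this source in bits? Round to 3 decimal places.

H = −Σ pᵢ log₂ pᵢ.
−0.226·log₂(0.226) = 0.4849
−0.309·log₂(0.309) = 0.5235
−0.152·log₂(0.152) = 0.4131
−0.071·log₂(0.071) = 0.2709
−0.032·log₂(0.032) = 0.1589
−0.210·log₂(0.210) = 0.4728
Sum ≈ 2.3242 → 2.324 bits.

2.324 bits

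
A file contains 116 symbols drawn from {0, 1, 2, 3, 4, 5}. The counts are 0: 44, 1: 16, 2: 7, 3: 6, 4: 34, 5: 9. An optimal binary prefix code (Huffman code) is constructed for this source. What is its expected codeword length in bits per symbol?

2.25 bits/symbol

Probabilities are the counts divided by 116.
Repeatedly combine the two least-probable nodes; the expected code length is the sum of the merged weights.
merge 3/58 + 7/116 → 13/116
merge 9/116 + 13/116 → 11/58
merge 4/29 + 11/58 → 19/58
merge 17/58 + 19/58 → 18/29
merge 11/29 + 18/29 → 1
L = 13/116 + 11/58 + 19/58 + 18/29 + 1 = 9/4 = 2.25 bits/symbol.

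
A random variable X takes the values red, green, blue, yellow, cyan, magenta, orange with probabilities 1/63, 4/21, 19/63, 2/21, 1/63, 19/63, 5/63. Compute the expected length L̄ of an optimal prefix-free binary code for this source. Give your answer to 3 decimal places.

2.349 bits/symbol

Repeatedly combine the two least-probable nodes; the expected code length is the sum of the merged weights.
merge 1/63 + 1/63 → 2/63
merge 2/63 + 5/63 → 1/9
merge 2/21 + 1/9 → 13/63
merge 4/21 + 13/63 → 25/63
merge 19/63 + 19/63 → 38/63
merge 25/63 + 38/63 → 1
L = 2/63 + 1/9 + 13/63 + 25/63 + 38/63 + 1 = 148/63 ≈ 2.349 bits/symbol.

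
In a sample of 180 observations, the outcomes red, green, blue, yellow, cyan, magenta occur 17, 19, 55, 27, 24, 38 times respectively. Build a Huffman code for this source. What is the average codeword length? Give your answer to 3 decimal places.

Probabilities are the counts divided by 180.
Repeatedly combine the two least-probable nodes; the expected code length is the sum of the merged weights.
merge 17/180 + 19/180 → 1/5
merge 2/15 + 3/20 → 17/60
merge 1/5 + 19/90 → 37/90
merge 17/60 + 11/36 → 53/90
merge 37/90 + 53/90 → 1
L = 1/5 + 17/60 + 37/90 + 53/90 + 1 = 149/60 ≈ 2.483 bits/symbol.

2.483 bits/symbol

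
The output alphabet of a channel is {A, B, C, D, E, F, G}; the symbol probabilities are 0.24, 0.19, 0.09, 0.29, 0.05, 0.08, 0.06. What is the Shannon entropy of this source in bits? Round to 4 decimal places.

H = −Σ pᵢ log₂ pᵢ.
−0.24·log₂(0.24) = 0.4941
−0.19·log₂(0.19) = 0.4552
−0.09·log₂(0.09) = 0.3127
−0.29·log₂(0.29) = 0.5179
−0.05·log₂(0.05) = 0.2161
−0.08·log₂(0.08) = 0.2915
−0.06·log₂(0.06) = 0.2435
Sum ≈ 2.5311 → 2.5311 bits.

2.5311 bits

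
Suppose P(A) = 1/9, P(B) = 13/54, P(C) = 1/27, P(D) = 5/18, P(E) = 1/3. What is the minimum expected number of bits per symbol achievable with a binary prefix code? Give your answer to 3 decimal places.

Repeatedly combine the two least-probable nodes; the expected code length is the sum of the merged weights.
merge 1/27 + 1/9 → 4/27
merge 4/27 + 13/54 → 7/18
merge 5/18 + 1/3 → 11/18
merge 7/18 + 11/18 → 1
L = 4/27 + 7/18 + 11/18 + 1 = 58/27 ≈ 2.148 bits/symbol.

2.148 bits/symbol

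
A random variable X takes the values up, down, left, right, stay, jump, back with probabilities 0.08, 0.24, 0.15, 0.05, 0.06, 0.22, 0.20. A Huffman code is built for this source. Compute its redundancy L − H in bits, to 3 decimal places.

0.039 bits

Entropy H = −Σ p log₂ p ≈ 2.6008 bits.
Huffman merges: 1/20+3/50→11/100; 2/25+11/100→19/100; 3/20+19/100→17/50; 1/5+11/50→21/50; 6/25+17/50→29/50; 21/50+29/50→1. L = 66/25 ≈ 2.6400.
L − H = 2.6400 − 2.6008 = 0.039 bits.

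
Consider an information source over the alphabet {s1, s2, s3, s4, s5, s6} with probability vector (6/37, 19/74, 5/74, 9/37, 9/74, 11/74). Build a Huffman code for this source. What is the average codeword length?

2.5 bits/symbol

Repeatedly combine the two least-probable nodes; the expected code length is the sum of the merged weights.
merge 5/74 + 9/74 → 7/37
merge 11/74 + 6/37 → 23/74
merge 7/37 + 9/37 → 16/37
merge 19/74 + 23/74 → 21/37
merge 16/37 + 21/37 → 1
L = 7/37 + 23/74 + 16/37 + 21/37 + 1 = 5/2 = 2.5 bits/symbol.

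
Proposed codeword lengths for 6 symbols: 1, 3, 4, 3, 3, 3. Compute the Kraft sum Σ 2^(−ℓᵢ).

With common denominator 2^4 = 16: Σ 2^(−ℓᵢ) = 8/16 + 2/16 + 1/16 + 2/16 + 2/16 + 2/16 = 17/16 = 1.0625.

1.0625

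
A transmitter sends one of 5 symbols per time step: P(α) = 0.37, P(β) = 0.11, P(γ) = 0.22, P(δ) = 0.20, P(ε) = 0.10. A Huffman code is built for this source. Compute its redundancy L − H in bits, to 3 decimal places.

0.052 bits

Entropy H = −Σ p log₂ p ≈ 2.1582 bits.
Huffman merges: 1/10+11/100→21/100; 1/5+21/100→41/100; 11/50+37/100→59/100; 41/100+59/100→1. L = 221/100 ≈ 2.2100.
L − H = 2.2100 − 2.1582 = 0.052 bits.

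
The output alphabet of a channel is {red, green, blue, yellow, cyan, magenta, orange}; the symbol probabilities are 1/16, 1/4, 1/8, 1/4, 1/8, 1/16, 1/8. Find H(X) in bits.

Each probability is a power of 1/2, so log₂(1/p) is an integer.
H = Σ p·log₂(1/p) = 1/16·4 + 1/4·2 + 1/8·3 + 1/4·2 + 1/8·3 + 1/16·4 + 1/8·3 = 2.625 bits.

2.625 bits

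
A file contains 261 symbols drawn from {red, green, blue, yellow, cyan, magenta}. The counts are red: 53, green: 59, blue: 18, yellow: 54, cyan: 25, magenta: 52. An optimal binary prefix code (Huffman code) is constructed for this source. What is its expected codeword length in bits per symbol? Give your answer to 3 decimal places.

Probabilities are the counts divided by 261.
Repeatedly combine the two least-probable nodes; the expected code length is the sum of the merged weights.
merge 2/29 + 25/261 → 43/261
merge 43/261 + 52/261 → 95/261
merge 53/261 + 6/29 → 107/261
merge 59/261 + 95/261 → 154/261
merge 107/261 + 154/261 → 1
L = 43/261 + 95/261 + 107/261 + 154/261 + 1 = 220/87 ≈ 2.529 bits/symbol.

2.529 bits/symbol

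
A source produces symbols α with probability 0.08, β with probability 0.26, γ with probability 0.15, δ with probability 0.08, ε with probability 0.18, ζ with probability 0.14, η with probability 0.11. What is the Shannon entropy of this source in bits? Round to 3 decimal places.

2.692 bits

H = −Σ pᵢ log₂ pᵢ.
−0.08·log₂(0.08) = 0.2915
−0.26·log₂(0.26) = 0.5053
−0.15·log₂(0.15) = 0.4105
−0.08·log₂(0.08) = 0.2915
−0.18·log₂(0.18) = 0.4453
−0.14·log₂(0.14) = 0.3971
−0.11·log₂(0.11) = 0.3503
Sum ≈ 2.6916 → 2.692 bits.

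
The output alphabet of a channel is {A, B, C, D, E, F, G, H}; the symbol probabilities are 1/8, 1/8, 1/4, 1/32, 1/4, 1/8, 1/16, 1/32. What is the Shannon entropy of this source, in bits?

2.6875 bits

Each probability is a power of 1/2, so log₂(1/p) is an integer.
H = Σ p·log₂(1/p) = 1/8·3 + 1/8·3 + 1/4·2 + 1/32·5 + 1/4·2 + 1/8·3 + 1/16·4 + 1/32·5 = 2.6875 bits.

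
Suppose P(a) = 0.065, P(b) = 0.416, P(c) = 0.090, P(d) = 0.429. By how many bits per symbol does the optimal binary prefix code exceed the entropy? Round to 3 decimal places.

0.107 bits

Entropy H = −Σ p log₂ p ≈ 1.6191 bits.
Huffman merges: 13/200+9/100→31/200; 31/200+52/125→571/1000; 429/1000+571/1000→1. L = 863/500 ≈ 1.7260.
L − H = 1.7260 − 1.6191 = 0.107 bits.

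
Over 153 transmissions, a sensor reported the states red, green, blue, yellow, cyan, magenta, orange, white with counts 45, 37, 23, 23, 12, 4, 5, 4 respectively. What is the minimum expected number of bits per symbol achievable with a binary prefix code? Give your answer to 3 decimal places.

2.601 bits/symbol

Probabilities are the counts divided by 153.
Repeatedly combine the two least-probable nodes; the expected code length is the sum of the merged weights.
merge 4/153 + 4/153 → 8/153
merge 5/153 + 8/153 → 13/153
merge 4/51 + 13/153 → 25/153
merge 23/153 + 23/153 → 46/153
merge 25/153 + 37/153 → 62/153
merge 5/17 + 46/153 → 91/153
merge 62/153 + 91/153 → 1
L = 8/153 + 13/153 + 25/153 + 46/153 + 62/153 + 91/153 + 1 = 398/153 ≈ 2.601 bits/symbol.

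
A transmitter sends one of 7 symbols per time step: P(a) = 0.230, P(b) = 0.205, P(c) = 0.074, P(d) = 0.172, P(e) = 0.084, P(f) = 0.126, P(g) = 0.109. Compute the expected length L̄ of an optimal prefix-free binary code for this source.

Repeatedly combine the two least-probable nodes; the expected code length is the sum of the merged weights.
merge 37/500 + 21/250 → 79/500
merge 109/1000 + 63/500 → 47/200
merge 79/500 + 43/250 → 33/100
merge 41/200 + 23/100 → 87/200
merge 47/200 + 33/100 → 113/200
merge 87/200 + 113/200 → 1
L = 79/500 + 47/200 + 33/100 + 87/200 + 113/200 + 1 = 2723/1000 = 2.723 bits/symbol.

2.723 bits/symbol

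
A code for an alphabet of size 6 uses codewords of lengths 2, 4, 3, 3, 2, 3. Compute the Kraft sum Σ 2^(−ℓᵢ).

With common denominator 2^4 = 16: Σ 2^(−ℓᵢ) = 4/16 + 1/16 + 2/16 + 2/16 + 4/16 + 2/16 = 15/16 = 0.9375.

0.9375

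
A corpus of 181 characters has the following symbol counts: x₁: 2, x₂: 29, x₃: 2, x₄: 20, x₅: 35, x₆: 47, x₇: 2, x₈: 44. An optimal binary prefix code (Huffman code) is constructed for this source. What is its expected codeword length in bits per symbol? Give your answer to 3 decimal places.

2.503 bits/symbol

Probabilities are the counts divided by 181.
Repeatedly combine the two least-probable nodes; the expected code length is the sum of the merged weights.
merge 2/181 + 2/181 → 4/181
merge 2/181 + 4/181 → 6/181
merge 6/181 + 20/181 → 26/181
merge 26/181 + 29/181 → 55/181
merge 35/181 + 44/181 → 79/181
merge 47/181 + 55/181 → 102/181
merge 79/181 + 102/181 → 1
L = 4/181 + 6/181 + 26/181 + 55/181 + 79/181 + 102/181 + 1 = 453/181 ≈ 2.503 bits/symbol.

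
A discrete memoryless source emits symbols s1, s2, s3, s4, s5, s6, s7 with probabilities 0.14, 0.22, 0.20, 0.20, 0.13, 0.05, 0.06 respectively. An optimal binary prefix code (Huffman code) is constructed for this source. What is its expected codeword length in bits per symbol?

Repeatedly combine the two least-probable nodes; the expected code length is the sum of the merged weights.
merge 1/20 + 3/50 → 11/100
merge 11/100 + 13/100 → 6/25
merge 7/50 + 1/5 → 17/50
merge 1/5 + 11/50 → 21/50
merge 6/25 + 17/50 → 29/50
merge 21/50 + 29/50 → 1
L = 11/100 + 6/25 + 17/50 + 21/50 + 29/50 + 1 = 269/100 = 2.69 bits/symbol.

2.69 bits/symbol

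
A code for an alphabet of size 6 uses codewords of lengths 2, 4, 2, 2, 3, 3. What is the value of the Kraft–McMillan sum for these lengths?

1.0625

With common denominator 2^4 = 16: Σ 2^(−ℓᵢ) = 4/16 + 1/16 + 4/16 + 4/16 + 2/16 + 2/16 = 17/16 = 1.0625.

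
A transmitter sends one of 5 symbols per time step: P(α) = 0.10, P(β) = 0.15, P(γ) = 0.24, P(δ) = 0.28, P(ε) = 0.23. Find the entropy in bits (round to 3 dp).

2.239 bits

H = −Σ pᵢ log₂ pᵢ.
−0.10·log₂(0.10) = 0.3322
−0.15·log₂(0.15) = 0.4105
−0.24·log₂(0.24) = 0.4941
−0.28·log₂(0.28) = 0.5142
−0.23·log₂(0.23) = 0.4877
Sum ≈ 2.2388 → 2.239 bits.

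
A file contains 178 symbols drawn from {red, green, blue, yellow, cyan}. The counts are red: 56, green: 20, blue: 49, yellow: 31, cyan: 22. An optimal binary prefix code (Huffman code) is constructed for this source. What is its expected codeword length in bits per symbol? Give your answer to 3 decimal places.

2.236 bits/symbol

Probabilities are the counts divided by 178.
Repeatedly combine the two least-probable nodes; the expected code length is the sum of the merged weights.
merge 10/89 + 11/89 → 21/89
merge 31/178 + 21/89 → 73/178
merge 49/178 + 28/89 → 105/178
merge 73/178 + 105/178 → 1
L = 21/89 + 73/178 + 105/178 + 1 = 199/89 ≈ 2.236 bits/symbol.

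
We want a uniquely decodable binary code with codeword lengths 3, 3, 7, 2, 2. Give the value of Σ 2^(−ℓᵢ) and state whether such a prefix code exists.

With common denominator 2^7 = 128: Σ 2^(−ℓᵢ) = 16/128 + 16/128 + 1/128 + 32/128 + 32/128 = 97/128 = 0.7578125.
Kraft's inequality requires Σ ≤ 1; here Σ = 0.7578125 ≤ 1, so such a prefix code exists.

0.7578125; yes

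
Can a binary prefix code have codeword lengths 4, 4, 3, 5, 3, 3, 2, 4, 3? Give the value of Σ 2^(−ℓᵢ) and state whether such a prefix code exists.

0.96875; yes

With common denominator 2^5 = 32: Σ 2^(−ℓᵢ) = 2/32 + 2/32 + 4/32 + 1/32 + 4/32 + 4/32 + 8/32 + 2/32 + 4/32 = 31/32 = 0.96875.
Kraft's inequality requires Σ ≤ 1; here Σ = 0.96875 ≤ 1, so such a prefix code exists.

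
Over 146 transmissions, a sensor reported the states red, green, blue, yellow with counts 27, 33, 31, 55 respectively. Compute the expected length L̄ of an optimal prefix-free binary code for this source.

Probabilities are the counts divided by 146.
Repeatedly combine the two least-probable nodes; the expected code length is the sum of the merged weights.
merge 27/146 + 31/146 → 29/73
merge 33/146 + 55/146 → 44/73
merge 29/73 + 44/73 → 1
L = 29/73 + 44/73 + 1 = 2 bits/symbol.

2 bits/symbol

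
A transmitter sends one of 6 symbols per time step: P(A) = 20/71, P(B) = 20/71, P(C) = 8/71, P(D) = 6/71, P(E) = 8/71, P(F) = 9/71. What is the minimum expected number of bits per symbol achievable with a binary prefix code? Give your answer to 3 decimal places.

2.437 bits/symbol

Repeatedly combine the two least-probable nodes; the expected code length is the sum of the merged weights.
merge 6/71 + 8/71 → 14/71
merge 8/71 + 9/71 → 17/71
merge 14/71 + 17/71 → 31/71
merge 20/71 + 20/71 → 40/71
merge 31/71 + 40/71 → 1
L = 14/71 + 17/71 + 31/71 + 40/71 + 1 = 173/71 ≈ 2.437 bits/symbol.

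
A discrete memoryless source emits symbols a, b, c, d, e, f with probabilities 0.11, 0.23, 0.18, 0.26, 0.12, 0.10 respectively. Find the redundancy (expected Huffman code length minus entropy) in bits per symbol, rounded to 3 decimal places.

Entropy H = −Σ p log₂ p ≈ 2.4878 bits.
Huffman merges: 1/10+11/100→21/100; 3/25+9/50→3/10; 21/100+23/100→11/25; 13/50+3/10→14/25; 11/25+14/25→1. L = 251/100 ≈ 2.5100.
L − H = 2.5100 − 2.4878 = 0.022 bits.

0.022 bits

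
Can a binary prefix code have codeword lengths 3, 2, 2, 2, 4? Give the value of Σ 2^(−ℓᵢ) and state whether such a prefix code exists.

0.9375; yes

With common denominator 2^4 = 16: Σ 2^(−ℓᵢ) = 2/16 + 4/16 + 4/16 + 4/16 + 1/16 = 15/16 = 0.9375.
Kraft's inequality requires Σ ≤ 1; here Σ = 0.9375 ≤ 1, so such a prefix code exists.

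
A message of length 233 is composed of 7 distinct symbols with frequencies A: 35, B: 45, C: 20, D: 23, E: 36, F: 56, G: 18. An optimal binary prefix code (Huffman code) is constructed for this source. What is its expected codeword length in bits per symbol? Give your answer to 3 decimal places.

2.730 bits/symbol

Probabilities are the counts divided by 233.
Repeatedly combine the two least-probable nodes; the expected code length is the sum of the merged weights.
merge 18/233 + 20/233 → 38/233
merge 23/233 + 35/233 → 58/233
merge 36/233 + 38/233 → 74/233
merge 45/233 + 56/233 → 101/233
merge 58/233 + 74/233 → 132/233
merge 101/233 + 132/233 → 1
L = 38/233 + 58/233 + 74/233 + 101/233 + 132/233 + 1 = 636/233 ≈ 2.730 bits/symbol.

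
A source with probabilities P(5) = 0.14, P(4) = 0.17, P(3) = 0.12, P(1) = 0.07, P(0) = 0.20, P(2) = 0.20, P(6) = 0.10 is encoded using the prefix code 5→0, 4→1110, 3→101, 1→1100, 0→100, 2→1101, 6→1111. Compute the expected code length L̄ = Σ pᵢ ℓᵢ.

3.26 bits/symbol

L̄ = Σ pᵢ·ℓᵢ = 0.14·1 + 0.17·4 + 0.12·3 + 0.07·4 + 0.20·3 + 0.20·4 + 0.10·4 = 3.26 bits/symbol.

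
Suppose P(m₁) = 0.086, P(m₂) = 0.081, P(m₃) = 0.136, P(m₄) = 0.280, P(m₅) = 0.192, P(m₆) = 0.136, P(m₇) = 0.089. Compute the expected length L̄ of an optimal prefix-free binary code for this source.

Repeatedly combine the two least-probable nodes; the expected code length is the sum of the merged weights.
merge 81/1000 + 43/500 → 167/1000
merge 89/1000 + 17/125 → 9/40
merge 17/125 + 167/1000 → 303/1000
merge 24/125 + 9/40 → 417/1000
merge 7/25 + 303/1000 → 583/1000
merge 417/1000 + 583/1000 → 1
L = 167/1000 + 9/40 + 303/1000 + 417/1000 + 583/1000 + 1 = 539/200 = 2.695 bits/symbol.

2.695 bits/symbol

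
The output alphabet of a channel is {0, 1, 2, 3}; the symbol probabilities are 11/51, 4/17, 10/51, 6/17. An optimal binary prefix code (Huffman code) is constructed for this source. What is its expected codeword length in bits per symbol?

Repeatedly combine the two least-probable nodes; the expected code length is the sum of the merged weights.
merge 10/51 + 11/51 → 7/17
merge 4/17 + 6/17 → 10/17
merge 7/17 + 10/17 → 1
L = 7/17 + 10/17 + 1 = 2 bits/symbol.

2 bits/symbol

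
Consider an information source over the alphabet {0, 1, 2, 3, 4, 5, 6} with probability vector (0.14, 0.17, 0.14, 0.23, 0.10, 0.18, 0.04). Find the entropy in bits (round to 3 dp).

2.680 bits

H = −Σ pᵢ log₂ pᵢ.
−0.14·log₂(0.14) = 0.3971
−0.17·log₂(0.17) = 0.4346
−0.14·log₂(0.14) = 0.3971
−0.23·log₂(0.23) = 0.4877
−0.10·log₂(0.10) = 0.3322
−0.18·log₂(0.18) = 0.4453
−0.04·log₂(0.04) = 0.1858
Sum ≈ 2.6797 → 2.680 bits.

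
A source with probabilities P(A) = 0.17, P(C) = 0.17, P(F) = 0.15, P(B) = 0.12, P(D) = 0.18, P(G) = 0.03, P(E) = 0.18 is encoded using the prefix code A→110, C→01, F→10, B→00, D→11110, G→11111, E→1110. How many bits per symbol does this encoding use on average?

3.16 bits/symbol

L̄ = Σ pᵢ·ℓᵢ = 0.17·3 + 0.17·2 + 0.15·2 + 0.12·2 + 0.18·5 + 0.03·5 + 0.18·4 = 3.16 bits/symbol.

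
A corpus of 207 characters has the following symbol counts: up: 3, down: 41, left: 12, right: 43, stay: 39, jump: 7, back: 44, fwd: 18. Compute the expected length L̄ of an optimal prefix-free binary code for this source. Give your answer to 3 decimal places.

Probabilities are the counts divided by 207.
Repeatedly combine the two least-probable nodes; the expected code length is the sum of the merged weights.
merge 1/69 + 7/207 → 10/207
merge 10/207 + 4/69 → 22/207
merge 2/23 + 22/207 → 40/207
merge 13/69 + 40/207 → 79/207
merge 41/207 + 43/207 → 28/69
merge 44/207 + 79/207 → 41/69
merge 28/69 + 41/69 → 1
L = 10/207 + 22/207 + 40/207 + 79/207 + 28/69 + 41/69 + 1 = 565/207 ≈ 2.729 bits/symbol.

2.729 bits/symbol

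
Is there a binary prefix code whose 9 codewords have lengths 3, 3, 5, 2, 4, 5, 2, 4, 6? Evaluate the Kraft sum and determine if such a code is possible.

With common denominator 2^6 = 64: Σ 2^(−ℓᵢ) = 8/64 + 8/64 + 2/64 + 16/64 + 4/64 + 2/64 + 16/64 + 4/64 + 1/64 = 61/64 = 0.953125.
Kraft's inequality requires Σ ≤ 1; here Σ = 0.953125 ≤ 1, so such a prefix code exists.

0.953125; yes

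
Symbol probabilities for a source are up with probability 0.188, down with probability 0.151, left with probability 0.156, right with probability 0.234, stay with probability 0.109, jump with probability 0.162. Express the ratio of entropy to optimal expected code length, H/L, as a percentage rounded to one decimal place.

Entropy H = −Σ p log₂ p ≈ 2.5475 bits.
Huffman merges: 109/1000+151/1000→13/50; 39/250+81/500→159/500; 47/250+117/500→211/500; 13/50+159/500→289/500; 211/500+289/500→1. L = 1289/500 ≈ 2.5780.
Efficiency = H/L = 2.5475/2.5780 = 98.8%.

98.8%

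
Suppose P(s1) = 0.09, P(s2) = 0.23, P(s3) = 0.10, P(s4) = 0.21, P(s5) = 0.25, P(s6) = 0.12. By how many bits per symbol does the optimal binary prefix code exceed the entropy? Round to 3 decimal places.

0.028 bits

Entropy H = −Σ p log₂ p ≈ 2.4724 bits.
Huffman merges: 9/100+1/10→19/100; 3/25+19/100→31/100; 21/100+23/100→11/25; 1/4+31/100→14/25; 11/25+14/25→1. L = 5/2 ≈ 2.5000.
L − H = 2.5000 − 2.4724 = 0.028 bits.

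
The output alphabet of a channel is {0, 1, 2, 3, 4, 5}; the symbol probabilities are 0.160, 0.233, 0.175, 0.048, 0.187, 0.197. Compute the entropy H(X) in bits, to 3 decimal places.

H = −Σ pᵢ log₂ pᵢ.
−0.160·log₂(0.160) = 0.4230
−0.233·log₂(0.233) = 0.4897
−0.175·log₂(0.175) = 0.4401
−0.048·log₂(0.048) = 0.2103
−0.187·log₂(0.187) = 0.4523
−0.197·log₂(0.197) = 0.4617
Sum ≈ 2.4771 → 2.477 bits.

2.477 bits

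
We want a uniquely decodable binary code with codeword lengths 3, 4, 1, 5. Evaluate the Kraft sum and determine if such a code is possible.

0.71875; yes

With common denominator 2^5 = 32: Σ 2^(−ℓᵢ) = 4/32 + 2/32 + 16/32 + 1/32 = 23/32 = 0.71875.
Kraft's inequality requires Σ ≤ 1; here Σ = 0.71875 ≤ 1, so such a prefix code exists.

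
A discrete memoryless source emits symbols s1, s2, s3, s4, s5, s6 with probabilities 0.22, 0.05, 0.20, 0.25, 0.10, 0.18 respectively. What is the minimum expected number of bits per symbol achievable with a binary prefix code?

2.48 bits/symbol

Repeatedly combine the two least-probable nodes; the expected code length is the sum of the merged weights.
merge 1/20 + 1/10 → 3/20
merge 3/20 + 9/50 → 33/100
merge 1/5 + 11/50 → 21/50
merge 1/4 + 33/100 → 29/50
merge 21/50 + 29/50 → 1
L = 3/20 + 33/100 + 21/50 + 29/50 + 1 = 62/25 = 2.48 bits/symbol.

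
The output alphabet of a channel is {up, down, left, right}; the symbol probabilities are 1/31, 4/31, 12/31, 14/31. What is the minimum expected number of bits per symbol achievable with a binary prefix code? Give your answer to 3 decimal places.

1.710 bits/symbol

Repeatedly combine the two least-probable nodes; the expected code length is the sum of the merged weights.
merge 1/31 + 4/31 → 5/31
merge 5/31 + 12/31 → 17/31
merge 14/31 + 17/31 → 1
L = 5/31 + 17/31 + 1 = 53/31 ≈ 1.710 bits/symbol.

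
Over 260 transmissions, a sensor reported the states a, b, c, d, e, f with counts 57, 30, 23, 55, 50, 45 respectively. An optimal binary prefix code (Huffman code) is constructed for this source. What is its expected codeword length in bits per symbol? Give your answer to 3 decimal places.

2.569 bits/symbol

Probabilities are the counts divided by 260.
Repeatedly combine the two least-probable nodes; the expected code length is the sum of the merged weights.
merge 23/260 + 3/26 → 53/260
merge 9/52 + 5/26 → 19/52
merge 53/260 + 11/52 → 27/65
merge 57/260 + 19/52 → 38/65
merge 27/65 + 38/65 → 1
L = 53/260 + 19/52 + 27/65 + 38/65 + 1 = 167/65 ≈ 2.569 bits/symbol.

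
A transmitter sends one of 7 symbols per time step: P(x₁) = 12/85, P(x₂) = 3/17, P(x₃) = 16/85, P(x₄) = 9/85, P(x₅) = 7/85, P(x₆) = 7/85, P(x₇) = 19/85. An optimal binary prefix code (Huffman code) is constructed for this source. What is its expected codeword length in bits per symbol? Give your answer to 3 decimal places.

2.753 bits/symbol

Repeatedly combine the two least-probable nodes; the expected code length is the sum of the merged weights.
merge 7/85 + 7/85 → 14/85
merge 9/85 + 12/85 → 21/85
merge 14/85 + 3/17 → 29/85
merge 16/85 + 19/85 → 7/17
merge 21/85 + 29/85 → 10/17
merge 7/17 + 10/17 → 1
L = 14/85 + 21/85 + 29/85 + 7/17 + 10/17 + 1 = 234/85 ≈ 2.753 bits/symbol.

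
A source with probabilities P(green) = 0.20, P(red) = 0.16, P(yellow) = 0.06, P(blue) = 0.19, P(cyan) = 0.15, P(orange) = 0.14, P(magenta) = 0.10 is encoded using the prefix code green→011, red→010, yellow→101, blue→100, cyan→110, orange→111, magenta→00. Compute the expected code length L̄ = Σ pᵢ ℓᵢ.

2.9 bits/symbol

L̄ = Σ pᵢ·ℓᵢ = 0.20·3 + 0.16·3 + 0.06·3 + 0.19·3 + 0.15·3 + 0.14·3 + 0.10·2 = 2.9 bits/symbol.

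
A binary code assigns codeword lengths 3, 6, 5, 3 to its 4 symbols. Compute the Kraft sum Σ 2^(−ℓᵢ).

0.296875

With common denominator 2^6 = 64: Σ 2^(−ℓᵢ) = 8/64 + 1/64 + 2/64 + 8/64 = 19/64 = 0.296875.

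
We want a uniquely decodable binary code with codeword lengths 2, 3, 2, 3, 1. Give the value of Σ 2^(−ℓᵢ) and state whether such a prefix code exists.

1.25; no

With common denominator 2^3 = 8: Σ 2^(−ℓᵢ) = 2/8 + 1/8 + 2/8 + 1/8 + 4/8 = 10/8 = 1.25.
Kraft's inequality requires Σ ≤ 1; here Σ = 1.25 > 1, so no such prefix code exists.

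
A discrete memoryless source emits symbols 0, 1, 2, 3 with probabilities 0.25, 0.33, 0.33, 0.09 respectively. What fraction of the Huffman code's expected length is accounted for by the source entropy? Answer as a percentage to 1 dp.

Entropy H = −Σ p log₂ p ≈ 1.8683 bits.
Huffman merges: 9/100+1/4→17/50; 33/100+33/100→33/50; 17/50+33/50→1. L = 2 ≈ 2.0000.
Efficiency = H/L = 1.8683/2.0000 = 93.4%.

93.4%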